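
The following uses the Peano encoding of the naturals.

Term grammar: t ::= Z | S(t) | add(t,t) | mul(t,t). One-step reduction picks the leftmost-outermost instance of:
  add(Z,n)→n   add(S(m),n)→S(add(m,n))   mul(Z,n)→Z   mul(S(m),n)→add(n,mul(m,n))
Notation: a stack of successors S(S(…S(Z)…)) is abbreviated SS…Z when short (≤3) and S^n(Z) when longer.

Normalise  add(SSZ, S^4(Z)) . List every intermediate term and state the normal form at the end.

Answer: normal form = S^6(Z)  (in 3 steps)

Derivation:
  start: add(SSZ, S^4(Z))
  →1  S(add(SZ, S^4(Z)))
  →2  S(S(add(Z, S^4(Z))))
  →3  S^6(Z)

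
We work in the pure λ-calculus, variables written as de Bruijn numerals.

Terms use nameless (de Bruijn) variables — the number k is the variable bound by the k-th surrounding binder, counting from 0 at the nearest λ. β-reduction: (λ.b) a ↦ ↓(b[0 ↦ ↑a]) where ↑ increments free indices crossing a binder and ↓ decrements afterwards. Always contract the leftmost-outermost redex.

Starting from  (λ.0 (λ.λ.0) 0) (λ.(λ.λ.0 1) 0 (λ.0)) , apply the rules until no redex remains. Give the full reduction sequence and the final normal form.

Answer: normal form = λ.0  (in 6 steps)

Derivation:
  start: (λ.0 (λ.λ.0) 0) (λ.(λ.λ.0 1) 0 (λ.0))
  [1] (λ.(λ.λ.0 1) 0 (λ.0)) (λ.λ.0) (λ.(λ.λ.0 1) 0 (λ.0))
  [2] (λ.λ.0 1) (λ.λ.0) (λ.0) (λ.(λ.λ.0 1) 0 (λ.0))
  [3] (λ.0 (λ.λ.0)) (λ.0) (λ.(λ.λ.0 1) 0 (λ.0))
  [4] (λ.0) (λ.λ.0) (λ.(λ.λ.0 1) 0 (λ.0))
  [5] (λ.λ.0) (λ.(λ.λ.0 1) 0 (λ.0))
  [6] λ.0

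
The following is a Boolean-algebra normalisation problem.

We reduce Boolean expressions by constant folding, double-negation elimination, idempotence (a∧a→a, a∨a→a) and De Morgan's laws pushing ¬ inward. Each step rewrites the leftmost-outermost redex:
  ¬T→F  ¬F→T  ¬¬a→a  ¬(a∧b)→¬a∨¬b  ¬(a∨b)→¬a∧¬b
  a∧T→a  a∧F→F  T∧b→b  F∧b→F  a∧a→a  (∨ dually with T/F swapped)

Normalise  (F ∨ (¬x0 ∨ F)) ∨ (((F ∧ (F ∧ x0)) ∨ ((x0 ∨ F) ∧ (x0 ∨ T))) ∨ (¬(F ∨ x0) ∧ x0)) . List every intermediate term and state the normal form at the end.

  start: (F ∨ (¬x0 ∨ F)) ∨ (((F ∧ (F ∧ x0)) ∨ ((x0 ∨ F) ∧ (x0 ∨ T))) ∨ (¬(F ∨ x0) ∧ x0))
  →1  (¬x0 ∨ F) ∨ (((F ∧ (F ∧ x0)) ∨ ((x0 ∨ F) ∧ (x0 ∨ T))) ∨ (¬(F ∨ x0) ∧ x0))
  →2  ¬x0 ∨ (((F ∧ (F ∧ x0)) ∨ ((x0 ∨ F) ∧ (x0 ∨ T))) ∨ (¬(F ∨ x0) ∧ x0))
  →3  ¬x0 ∨ ((F ∨ ((x0 ∨ F) ∧ (x0 ∨ T))) ∨ (¬(F ∨ x0) ∧ x0))
  →4  ¬x0 ∨ (((x0 ∨ F) ∧ (x0 ∨ T)) ∨ (¬(F ∨ x0) ∧ x0))
  →5  ¬x0 ∨ ((x0 ∧ (x0 ∨ T)) ∨ (¬(F ∨ x0) ∧ x0))
  →6  ¬x0 ∨ ((x0 ∧ T) ∨ (¬(F ∨ x0) ∧ x0))
  →7  ¬x0 ∨ (x0 ∨ (¬(F ∨ x0) ∧ x0))
  →8  ¬x0 ∨ (x0 ∨ ((¬F ∧ ¬x0) ∧ x0))
  →9  ¬x0 ∨ (x0 ∨ ((T ∧ ¬x0) ∧ x0))
  →10  ¬x0 ∨ (x0 ∨ (¬x0 ∧ x0))

Answer: normal form = ¬x0 ∨ (x0 ∨ (¬x0 ∧ x0))  (in 10 steps)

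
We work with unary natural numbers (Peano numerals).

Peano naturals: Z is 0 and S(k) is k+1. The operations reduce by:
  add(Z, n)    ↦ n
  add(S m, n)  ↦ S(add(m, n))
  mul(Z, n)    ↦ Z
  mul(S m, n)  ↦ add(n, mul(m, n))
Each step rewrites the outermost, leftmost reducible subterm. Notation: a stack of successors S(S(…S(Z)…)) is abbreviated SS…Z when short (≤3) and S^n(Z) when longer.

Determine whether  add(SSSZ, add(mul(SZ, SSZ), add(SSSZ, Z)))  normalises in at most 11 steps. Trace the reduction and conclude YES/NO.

Answer: NO — after 11 steps the term is S(S(S(S(S(add(Z, add(SSSZ, Z))))))), not yet normal

Derivation:
  start: add(SSSZ, add(mul(SZ, SSZ), add(SSSZ, Z)))
  [1] S(add(SSZ, add(mul(SZ, SSZ), add(SSSZ, Z))))
  [2] S(S(add(SZ, add(mul(SZ, SSZ), add(SSSZ, Z)))))
  [3] S(S(S(add(Z, add(mul(SZ, SSZ), add(SSSZ, Z))))))
  [4] S(S(S(add(mul(SZ, SSZ), add(SSSZ, Z)))))
  [5] S(S(S(add(add(SSZ, mul(Z, SSZ)), add(SSSZ, Z)))))
  [6] S(S(S(add(S(add(SZ, mul(Z, SSZ))), add(SSSZ, Z)))))
  [7] S(S(S(S(add(add(SZ, mul(Z, SSZ)), add(SSSZ, Z))))))
  [8] S(S(S(S(add(S(add(Z, mul(Z, SSZ))), add(SSSZ, Z))))))
  [9] S(S(S(S(S(add(add(Z, mul(Z, SSZ)), add(SSSZ, Z)))))))
  [10] S(S(S(S(S(add(mul(Z, SSZ), add(SSSZ, Z)))))))
  [11] S(S(S(S(S(add(Z, add(SSSZ, Z)))))))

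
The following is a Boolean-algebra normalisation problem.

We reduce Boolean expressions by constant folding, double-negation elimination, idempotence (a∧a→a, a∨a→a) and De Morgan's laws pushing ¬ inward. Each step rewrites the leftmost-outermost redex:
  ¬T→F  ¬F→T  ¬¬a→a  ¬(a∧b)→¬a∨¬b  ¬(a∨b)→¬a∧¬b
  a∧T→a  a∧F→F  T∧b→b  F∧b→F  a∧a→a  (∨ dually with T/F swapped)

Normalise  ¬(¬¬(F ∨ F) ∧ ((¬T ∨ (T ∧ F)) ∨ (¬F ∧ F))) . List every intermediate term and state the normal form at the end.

  start: ¬(¬¬(F ∨ F) ∧ ((¬T ∨ (T ∧ F)) ∨ (¬F ∧ F)))
  →1  ¬¬¬(F ∨ F) ∨ ¬((¬T ∨ (T ∧ F)) ∨ (¬F ∧ F))
  →2  ¬(F ∨ F) ∨ ¬((¬T ∨ (T ∧ F)) ∨ (¬F ∧ F))
  →3  (¬F ∧ ¬F) ∨ ¬((¬T ∨ (T ∧ F)) ∨ (¬F ∧ F))
  →4  ¬F ∨ ¬((¬T ∨ (T ∧ F)) ∨ (¬F ∧ F))
  →5  T ∨ ¬((¬T ∨ (T ∧ F)) ∨ (¬F ∧ F))
  →6  T

Answer: normal form = T  (in 6 steps)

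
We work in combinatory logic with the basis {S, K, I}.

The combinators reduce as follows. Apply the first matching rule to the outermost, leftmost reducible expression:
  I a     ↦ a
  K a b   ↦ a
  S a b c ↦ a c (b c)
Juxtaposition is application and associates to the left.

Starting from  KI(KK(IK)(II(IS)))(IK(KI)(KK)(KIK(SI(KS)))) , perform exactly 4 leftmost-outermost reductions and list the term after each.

Answer: after 4 steps: KI(KIK(SI(KS)))

Reduction:
  start: KI(KK(IK)(II(IS)))(IK(KI)(KK)(KIK(SI(KS))))
  →1  I(IK(KI)(KK)(KIK(SI(KS))))
  →2  IK(KI)(KK)(KIK(SI(KS)))
  →3  K(KI)(KK)(KIK(SI(KS)))
  →4  KI(KIK(SI(KS)))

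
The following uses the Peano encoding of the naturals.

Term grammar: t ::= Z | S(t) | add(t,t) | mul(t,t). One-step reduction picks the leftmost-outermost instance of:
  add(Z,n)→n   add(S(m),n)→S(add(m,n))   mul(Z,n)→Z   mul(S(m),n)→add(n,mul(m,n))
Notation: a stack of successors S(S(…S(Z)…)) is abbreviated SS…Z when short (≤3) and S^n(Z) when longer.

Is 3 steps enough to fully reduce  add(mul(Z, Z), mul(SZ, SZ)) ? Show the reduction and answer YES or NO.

  start: add(mul(Z, Z), mul(SZ, SZ))
  step 1: add(Z, mul(SZ, SZ))
  step 2: mul(SZ, SZ)
  step 3: add(SZ, mul(Z, SZ))

Answer: NO — after 3 steps the term is add(SZ, mul(Z, SZ)), not yet normal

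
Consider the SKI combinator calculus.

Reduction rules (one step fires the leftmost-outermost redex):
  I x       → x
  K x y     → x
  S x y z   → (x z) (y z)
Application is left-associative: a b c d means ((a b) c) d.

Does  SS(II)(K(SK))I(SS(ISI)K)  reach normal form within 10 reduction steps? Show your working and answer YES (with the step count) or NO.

  start: SS(II)(K(SK))I(SS(ISI)K)
  →1  S(K(SK))(II(K(SK)))I(SS(ISI)K)
  →2  K(SK)I(II(K(SK))I)(SS(ISI)K)
  →3  SK(II(K(SK))I)(SS(ISI)K)
  →4  K(SS(ISI)K)(II(K(SK))I(SS(ISI)K))
  →5  SS(ISI)K
  →6  SK(ISIK)
  →7  SK(SIK)

Answer: YES — reaches normal form SK(SIK) in 7 ≤ 10 steps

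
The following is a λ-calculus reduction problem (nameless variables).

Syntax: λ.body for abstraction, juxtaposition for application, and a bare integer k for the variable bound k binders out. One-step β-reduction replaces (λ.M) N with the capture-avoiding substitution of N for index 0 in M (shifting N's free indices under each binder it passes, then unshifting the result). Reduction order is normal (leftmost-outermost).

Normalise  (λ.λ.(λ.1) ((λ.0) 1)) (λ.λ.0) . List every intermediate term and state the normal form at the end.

  start: (λ.λ.(λ.1) ((λ.0) 1)) (λ.λ.0)
  →1  λ.(λ.1) ((λ.0) (λ.λ.0))
  →2  λ.0

Answer: normal form = λ.0  (in 2 steps)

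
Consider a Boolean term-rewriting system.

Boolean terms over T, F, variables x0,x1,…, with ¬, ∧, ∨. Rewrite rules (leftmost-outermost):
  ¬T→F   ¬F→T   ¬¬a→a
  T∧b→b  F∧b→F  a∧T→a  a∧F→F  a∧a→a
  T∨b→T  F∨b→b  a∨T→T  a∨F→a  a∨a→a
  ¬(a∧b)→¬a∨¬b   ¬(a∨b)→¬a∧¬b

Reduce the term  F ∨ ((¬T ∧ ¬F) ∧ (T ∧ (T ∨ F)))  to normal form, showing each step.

Answer: normal form = F  (in 4 steps)

Derivation:
  start: F ∨ ((¬T ∧ ¬F) ∧ (T ∧ (T ∨ F)))
  step 1: (¬T ∧ ¬F) ∧ (T ∧ (T ∨ F))
  step 2: (F ∧ ¬F) ∧ (T ∧ (T ∨ F))
  step 3: F ∧ (T ∧ (T ∨ F))
  step 4: F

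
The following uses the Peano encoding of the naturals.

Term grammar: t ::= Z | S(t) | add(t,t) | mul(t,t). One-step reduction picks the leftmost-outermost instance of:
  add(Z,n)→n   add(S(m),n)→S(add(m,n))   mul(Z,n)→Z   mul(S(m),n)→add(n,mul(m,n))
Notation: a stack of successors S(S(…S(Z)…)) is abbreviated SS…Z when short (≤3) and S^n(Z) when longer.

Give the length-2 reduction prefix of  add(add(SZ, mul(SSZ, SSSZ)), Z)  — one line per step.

  start: add(add(SZ, mul(SSZ, SSSZ)), Z)
  [1] add(S(add(Z, mul(SSZ, SSSZ))), Z)
  [2] S(add(add(Z, mul(SSZ, SSSZ)), Z))

Answer: after 2 steps: S(add(add(Z, mul(SSZ, SSSZ)), Z))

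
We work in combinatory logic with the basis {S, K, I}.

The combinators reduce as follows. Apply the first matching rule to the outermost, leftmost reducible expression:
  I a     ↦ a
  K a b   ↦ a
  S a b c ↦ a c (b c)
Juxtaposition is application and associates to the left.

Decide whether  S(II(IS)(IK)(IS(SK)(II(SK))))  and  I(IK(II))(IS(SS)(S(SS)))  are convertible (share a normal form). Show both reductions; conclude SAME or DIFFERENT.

Term A:
  start: S(II(IS)(IK)(IS(SK)(II(SK))))
  step 1: S(I(IS)(IK)(IS(SK)(II(SK))))
  step 2: S(IS(IK)(IS(SK)(II(SK))))
  step 3: S(S(IK)(IS(SK)(II(SK))))
  step 4: S(SK(IS(SK)(II(SK))))
  step 5: S(SK(S(SK)(II(SK))))
  step 6: S(SK(S(SK)(I(SK))))
  step 7: S(SK(S(SK)(SK)))

Term B:
  start: I(IK(II))(IS(SS)(S(SS)))
  step 1: IK(II)(IS(SS)(S(SS)))
  step 2: K(II)(IS(SS)(S(SS)))
  step 3: II
  step 4: I

Answer: DIFFERENT — A ⇓ S(SK(S(SK)(SK))), B ⇓ I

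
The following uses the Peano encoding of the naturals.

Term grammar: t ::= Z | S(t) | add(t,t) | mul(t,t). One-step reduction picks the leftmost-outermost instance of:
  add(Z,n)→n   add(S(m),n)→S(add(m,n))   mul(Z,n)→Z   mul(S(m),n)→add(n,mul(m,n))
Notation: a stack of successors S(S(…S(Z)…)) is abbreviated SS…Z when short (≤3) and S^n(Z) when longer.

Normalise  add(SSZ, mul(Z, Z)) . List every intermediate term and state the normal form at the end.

Answer: normal form = SSZ  (in 4 steps)

Derivation:
  start: add(SSZ, mul(Z, Z))
  →1  S(add(SZ, mul(Z, Z)))
  →2  S(S(add(Z, mul(Z, Z))))
  →3  S(S(mul(Z, Z)))
  →4  SSZ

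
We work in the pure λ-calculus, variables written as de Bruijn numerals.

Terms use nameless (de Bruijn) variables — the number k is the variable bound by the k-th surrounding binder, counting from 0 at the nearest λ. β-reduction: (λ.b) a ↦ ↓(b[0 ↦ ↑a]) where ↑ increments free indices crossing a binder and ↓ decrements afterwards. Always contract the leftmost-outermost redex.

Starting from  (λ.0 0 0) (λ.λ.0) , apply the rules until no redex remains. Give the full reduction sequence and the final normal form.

Answer: normal form = λ.λ.0  (in 3 steps)

Reduction:
  start: (λ.0 0 0) (λ.λ.0)
  step 1: (λ.λ.0) (λ.λ.0) (λ.λ.0)
  step 2: (λ.0) (λ.λ.0)
  step 3: λ.λ.0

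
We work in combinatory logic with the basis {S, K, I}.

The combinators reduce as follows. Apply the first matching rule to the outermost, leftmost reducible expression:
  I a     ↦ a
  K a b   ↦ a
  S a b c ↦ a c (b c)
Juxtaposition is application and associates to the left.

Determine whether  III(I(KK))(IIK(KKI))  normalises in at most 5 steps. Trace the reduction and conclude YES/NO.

Answer: YES — reaches normal form K in 5 ≤ 5 steps

Reduction:
  start: III(I(KK))(IIK(KKI))
  step 1: II(I(KK))(IIK(KKI))
  step 2: I(I(KK))(IIK(KKI))
  step 3: I(KK)(IIK(KKI))
  step 4: KK(IIK(KKI))
  step 5: K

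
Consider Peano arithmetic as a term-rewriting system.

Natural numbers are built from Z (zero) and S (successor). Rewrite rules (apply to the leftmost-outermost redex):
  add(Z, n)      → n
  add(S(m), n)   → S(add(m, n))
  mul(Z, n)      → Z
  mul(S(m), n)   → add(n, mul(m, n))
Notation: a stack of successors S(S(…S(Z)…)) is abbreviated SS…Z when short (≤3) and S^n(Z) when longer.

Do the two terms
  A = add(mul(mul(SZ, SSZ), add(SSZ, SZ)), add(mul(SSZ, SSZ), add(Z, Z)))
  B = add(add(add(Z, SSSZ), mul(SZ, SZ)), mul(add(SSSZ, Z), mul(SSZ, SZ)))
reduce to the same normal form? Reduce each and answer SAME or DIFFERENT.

Term A:
  start: add(mul(mul(SZ, SSZ), add(SSZ, SZ)), add(mul(SSZ, SSZ), add(Z, Z)))
  →1  add(mul(add(SSZ, mul(Z, SSZ)), add(SSZ, SZ)), add(mul(SSZ, SSZ), add(Z, Z)))
  →2  add(mul(S(add(SZ, mul(Z, SSZ))), add(SSZ, SZ)), add(mul(SSZ, SSZ), add(Z, Z)))
  →3  add(add(add(SSZ, SZ), mul(add(SZ, mul(Z, SSZ)), add(SSZ, SZ))), add(mul(SSZ, SSZ), add(Z, Z)))
  →4  add(add(S(add(SZ, SZ)), mul(add(SZ, mul(Z, SSZ)), add(SSZ, SZ))), add(mul(SSZ, SSZ), add(Z, Z)))
  →5  add(S(add(add(SZ, SZ), mul(add(SZ, mul(Z, SSZ)), add(SSZ, SZ)))), add(mul(SSZ, SSZ), add(Z, Z)))
  →6  S(add(add(add(SZ, SZ), mul(add(SZ, mul(Z, SSZ)), add(SSZ, SZ))), add(mul(SSZ, SSZ), add(Z, Z))))
  →7  S(add(add(S(add(Z, SZ)), mul(add(SZ, mul(Z, SSZ)), add(SSZ, SZ))), add(mul(SSZ, SSZ), add(Z, Z))))
  →8  S(add(S(add(add(Z, SZ), mul(add(SZ, mul(Z, SSZ)), add(SSZ, SZ)))), add(mul(SSZ, SSZ), add(Z, Z))))
  →9  S(S(add(add(add(Z, SZ), mul(add(SZ, mul(Z, SSZ)), add(SSZ, SZ))), add(mul(SSZ, SSZ), add(Z, Z)))))
  →10  S(S(add(add(SZ, mul(add(SZ, mul(Z, SSZ)), add(SSZ, SZ))), add(mul(SSZ, SSZ), add(Z, Z)))))
  →11  S(S(add(S(add(Z, mul(add(SZ, mul(Z, SSZ)), add(SSZ, SZ)))), add(mul(SSZ, SSZ), add(Z, Z)))))
  →12  S(S(S(add(add(Z, mul(add(SZ, mul(Z, SSZ)), add(SSZ, SZ))), add(mul(SSZ, SSZ), add(Z, Z))))))
  →13  S(S(S(add(mul(add(SZ, mul(Z, SSZ)), add(SSZ, SZ)), add(mul(SSZ, SSZ), add(Z, Z))))))
  →14  S(S(S(add(mul(S(add(Z, mul(Z, SSZ))), add(SSZ, SZ)), add(mul(SSZ, SSZ), add(Z, Z))))))
  →15  S(S(S(add(add(add(SSZ, SZ), mul(add(Z, mul(Z, SSZ)), add(SSZ, SZ))), add(mul(SSZ, SSZ), add(Z, Z))))))
  →16  S(S(S(add(add(S(add(SZ, SZ)), mul(add(Z, mul(Z, SSZ)), add(SSZ, SZ))), add(mul(SSZ, SSZ), add(Z, Z))))))
  →17  S(S(S(add(S(add(add(SZ, SZ), mul(add(Z, mul(Z, SSZ)), add(SSZ, SZ)))), add(mul(SSZ, SSZ), add(Z, Z))))))
  →18  S(S(S(S(add(add(add(SZ, SZ), mul(add(Z, mul(Z, SSZ)), add(SSZ, SZ))), add(mul(SSZ, SSZ), add(Z, Z)))))))
  →19  S(S(S(S(add(add(S(add(Z, SZ)), mul(add(Z, mul(Z, SSZ)), add(SSZ, SZ))), add(mul(SSZ, SSZ), add(Z, Z)))))))
  →20  S(S(S(S(add(S(add(add(Z, SZ), mul(add(Z, mul(Z, SSZ)), add(SSZ, SZ)))), add(mul(SSZ, SSZ), add(Z, Z)))))))
  →21  S(S(S(S(S(add(add(add(Z, SZ), mul(add(Z, mul(Z, SSZ)), add(SSZ, SZ))), add(mul(SSZ, SSZ), add(Z, Z))))))))
  →22  S(S(S(S(S(add(add(SZ, mul(add(Z, mul(Z, SSZ)), add(SSZ, SZ))), add(mul(SSZ, SSZ), add(Z, Z))))))))
  →23  S(S(S(S(S(add(S(add(Z, mul(add(Z, mul(Z, SSZ)), add(SSZ, SZ)))), add(mul(SSZ, SSZ), add(Z, Z))))))))
  →24  S(S(S(S(S(S(add(add(Z, mul(add(Z, mul(Z, SSZ)), add(SSZ, SZ))), add(mul(SSZ, SSZ), add(Z, Z)))))))))
  →25  S(S(S(S(S(S(add(mul(add(Z, mul(Z, SSZ)), add(SSZ, SZ)), add(mul(SSZ, SSZ), add(Z, Z)))))))))
  →26  S(S(S(S(S(S(add(mul(mul(Z, SSZ), add(SSZ, SZ)), add(mul(SSZ, SSZ), add(Z, Z)))))))))
  →27  S(S(S(S(S(S(add(mul(Z, add(SSZ, SZ)), add(mul(SSZ, SSZ), add(Z, Z)))))))))
  →28  S(S(S(S(S(S(add(Z, add(mul(SSZ, SSZ), add(Z, Z)))))))))
  →29  S(S(S(S(S(S(add(mul(SSZ, SSZ), add(Z, Z))))))))
  →30  S(S(S(S(S(S(add(add(SSZ, mul(SZ, SSZ)), add(Z, Z))))))))
  →31  S(S(S(S(S(S(add(S(add(SZ, mul(SZ, SSZ))), add(Z, Z))))))))
  →32  S(S(S(S(S(S(S(add(add(SZ, mul(SZ, SSZ)), add(Z, Z)))))))))
  →33  S(S(S(S(S(S(S(add(S(add(Z, mul(SZ, SSZ))), add(Z, Z)))))))))
  →34  S(S(S(S(S(S(S(S(add(add(Z, mul(SZ, SSZ)), add(Z, Z))))))))))
  →35  S(S(S(S(S(S(S(S(add(mul(SZ, SSZ), add(Z, Z))))))))))
  →36  S(S(S(S(S(S(S(S(add(add(SSZ, mul(Z, SSZ)), add(Z, Z))))))))))
  →37  S(S(S(S(S(S(S(S(add(S(add(SZ, mul(Z, SSZ))), add(Z, Z))))))))))
  →38  S(S(S(S(S(S(S(S(S(add(add(SZ, mul(Z, SSZ)), add(Z, Z)))))))))))
  →39  S(S(S(S(S(S(S(S(S(add(S(add(Z, mul(Z, SSZ))), add(Z, Z)))))))))))
  →40  S(S(S(S(S(S(S(S(S(S(add(add(Z, mul(Z, SSZ)), add(Z, Z))))))))))))
  →41  S(S(S(S(S(S(S(S(S(S(add(mul(Z, SSZ), add(Z, Z))))))))))))
  →42  S(S(S(S(S(S(S(S(S(S(add(Z, add(Z, Z))))))))))))
  →43  S(S(S(S(S(S(S(S(S(S(add(Z, Z)))))))))))
  →44  S^10(Z)

Term B:
  start: add(add(add(Z, SSSZ), mul(SZ, SZ)), mul(add(SSSZ, Z), mul(SSZ, SZ)))
  →1  add(add(SSSZ, mul(SZ, SZ)), mul(add(SSSZ, Z), mul(SSZ, SZ)))
  →2  add(S(add(SSZ, mul(SZ, SZ))), mul(add(SSSZ, Z), mul(SSZ, SZ)))
  →3  S(add(add(SSZ, mul(SZ, SZ)), mul(add(SSSZ, Z), mul(SSZ, SZ))))
  →4  S(add(S(add(SZ, mul(SZ, SZ))), mul(add(SSSZ, Z), mul(SSZ, SZ))))
  →5  S(S(add(add(SZ, mul(SZ, SZ)), mul(add(SSSZ, Z), mul(SSZ, SZ)))))
  →6  S(S(add(S(add(Z, mul(SZ, SZ))), mul(add(SSSZ, Z), mul(SSZ, SZ)))))
  →7  S(S(S(add(add(Z, mul(SZ, SZ)), mul(add(SSSZ, Z), mul(SSZ, SZ))))))
  →8  S(S(S(add(mul(SZ, SZ), mul(add(SSSZ, Z), mul(SSZ, SZ))))))
  →9  S(S(S(add(add(SZ, mul(Z, SZ)), mul(add(SSSZ, Z), mul(SSZ, SZ))))))
  →10  S(S(S(add(S(add(Z, mul(Z, SZ))), mul(add(SSSZ, Z), mul(SSZ, SZ))))))
  →11  S(S(S(S(add(add(Z, mul(Z, SZ)), mul(add(SSSZ, Z), mul(SSZ, SZ)))))))
  →12  S(S(S(S(add(mul(Z, SZ), mul(add(SSSZ, Z), mul(SSZ, SZ)))))))
  →13  S(S(S(S(add(Z, mul(add(SSSZ, Z), mul(SSZ, SZ)))))))
  →14  S(S(S(S(mul(add(SSSZ, Z), mul(SSZ, SZ))))))
  →15  S(S(S(S(mul(S(add(SSZ, Z)), mul(SSZ, SZ))))))
  →16  S(S(S(S(add(mul(SSZ, SZ), mul(add(SSZ, Z), mul(SSZ, SZ)))))))
  →17  S(S(S(S(add(add(SZ, mul(SZ, SZ)), mul(add(SSZ, Z), mul(SSZ, SZ)))))))
  →18  S(S(S(S(add(S(add(Z, mul(SZ, SZ))), mul(add(SSZ, Z), mul(SSZ, SZ)))))))
  →19  S(S(S(S(S(add(add(Z, mul(SZ, SZ)), mul(add(SSZ, Z), mul(SSZ, SZ))))))))
  →20  S(S(S(S(S(add(mul(SZ, SZ), mul(add(SSZ, Z), mul(SSZ, SZ))))))))
  →21  S(S(S(S(S(add(add(SZ, mul(Z, SZ)), mul(add(SSZ, Z), mul(SSZ, SZ))))))))
  →22  S(S(S(S(S(add(S(add(Z, mul(Z, SZ))), mul(add(SSZ, Z), mul(SSZ, SZ))))))))
  →23  S(S(S(S(S(S(add(add(Z, mul(Z, SZ)), mul(add(SSZ, Z), mul(SSZ, SZ)))))))))
  →24  S(S(S(S(S(S(add(mul(Z, SZ), mul(add(SSZ, Z), mul(SSZ, SZ)))))))))
  →25  S(S(S(S(S(S(add(Z, mul(add(SSZ, Z), mul(SSZ, SZ)))))))))
  →26  S(S(S(S(S(S(mul(add(SSZ, Z), mul(SSZ, SZ))))))))
  →27  S(S(S(S(S(S(mul(S(add(SZ, Z)), mul(SSZ, SZ))))))))
  →28  S(S(S(S(S(S(add(mul(SSZ, SZ), mul(add(SZ, Z), mul(SSZ, SZ)))))))))
  →29  S(S(S(S(S(S(add(add(SZ, mul(SZ, SZ)), mul(add(SZ, Z), mul(SSZ, SZ)))))))))
  →30  S(S(S(S(S(S(add(S(add(Z, mul(SZ, SZ))), mul(add(SZ, Z), mul(SSZ, SZ)))))))))
  →31  S(S(S(S(S(S(S(add(add(Z, mul(SZ, SZ)), mul(add(SZ, Z), mul(SSZ, SZ))))))))))
  →32  S(S(S(S(S(S(S(add(mul(SZ, SZ), mul(add(SZ, Z), mul(SSZ, SZ))))))))))
  →33  S(S(S(S(S(S(S(add(add(SZ, mul(Z, SZ)), mul(add(SZ, Z), mul(SSZ, SZ))))))))))
  →34  S(S(S(S(S(S(S(add(S(add(Z, mul(Z, SZ))), mul(add(SZ, Z), mul(SSZ, SZ))))))))))
  →35  S(S(S(S(S(S(S(S(add(add(Z, mul(Z, SZ)), mul(add(SZ, Z), mul(SSZ, SZ)))))))))))
  →36  S(S(S(S(S(S(S(S(add(mul(Z, SZ), mul(add(SZ, Z), mul(SSZ, SZ)))))))))))
  →37  S(S(S(S(S(S(S(S(add(Z, mul(add(SZ, Z), mul(SSZ, SZ)))))))))))
  →38  S(S(S(S(S(S(S(S(mul(add(SZ, Z), mul(SSZ, SZ))))))))))
  →39  S(S(S(S(S(S(S(S(mul(S(add(Z, Z)), mul(SSZ, SZ))))))))))
  →40  S(S(S(S(S(S(S(S(add(mul(SSZ, SZ), mul(add(Z, Z), mul(SSZ, SZ)))))))))))
  →41  S(S(S(S(S(S(S(S(add(add(SZ, mul(SZ, SZ)), mul(add(Z, Z), mul(SSZ, SZ)))))))))))
  →42  S(S(S(S(S(S(S(S(add(S(add(Z, mul(SZ, SZ))), mul(add(Z, Z), mul(SSZ, SZ)))))))))))
  →43  S(S(S(S(S(S(S(S(S(add(add(Z, mul(SZ, SZ)), mul(add(Z, Z), mul(SSZ, SZ))))))))))))
  →44  S(S(S(S(S(S(S(S(S(add(mul(SZ, SZ), mul(add(Z, Z), mul(SSZ, SZ))))))))))))
  →45  S(S(S(S(S(S(S(S(S(add(add(SZ, mul(Z, SZ)), mul(add(Z, Z), mul(SSZ, SZ))))))))))))
  →46  S(S(S(S(S(S(S(S(S(add(S(add(Z, mul(Z, SZ))), mul(add(Z, Z), mul(SSZ, SZ))))))))))))
  →47  S(S(S(S(S(S(S(S(S(S(add(add(Z, mul(Z, SZ)), mul(add(Z, Z), mul(SSZ, SZ)))))))))))))
  →48  S(S(S(S(S(S(S(S(S(S(add(mul(Z, SZ), mul(add(Z, Z), mul(SSZ, SZ)))))))))))))
  →49  S(S(S(S(S(S(S(S(S(S(add(Z, mul(add(Z, Z), mul(SSZ, SZ)))))))))))))
  →50  S(S(S(S(S(S(S(S(S(S(mul(add(Z, Z), mul(SSZ, SZ))))))))))))
  →51  S(S(S(S(S(S(S(S(S(S(mul(Z, mul(SSZ, SZ))))))))))))
  →52  S^10(Z)

Answer: SAME — A ⇓ S^10(Z), B ⇓ S^10(Z)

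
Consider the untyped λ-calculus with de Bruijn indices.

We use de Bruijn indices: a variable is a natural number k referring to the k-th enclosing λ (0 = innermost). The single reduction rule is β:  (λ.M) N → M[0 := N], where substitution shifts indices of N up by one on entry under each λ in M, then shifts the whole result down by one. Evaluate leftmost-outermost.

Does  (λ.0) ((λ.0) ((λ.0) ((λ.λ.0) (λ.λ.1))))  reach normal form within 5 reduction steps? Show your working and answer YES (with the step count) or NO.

  start: (λ.0) ((λ.0) ((λ.0) ((λ.λ.0) (λ.λ.1))))
  [1] (λ.0) ((λ.0) ((λ.λ.0) (λ.λ.1)))
  [2] (λ.0) ((λ.λ.0) (λ.λ.1))
  [3] (λ.λ.0) (λ.λ.1)
  [4] λ.0

Answer: YES — reaches normal form λ.0 in 4 ≤ 5 steps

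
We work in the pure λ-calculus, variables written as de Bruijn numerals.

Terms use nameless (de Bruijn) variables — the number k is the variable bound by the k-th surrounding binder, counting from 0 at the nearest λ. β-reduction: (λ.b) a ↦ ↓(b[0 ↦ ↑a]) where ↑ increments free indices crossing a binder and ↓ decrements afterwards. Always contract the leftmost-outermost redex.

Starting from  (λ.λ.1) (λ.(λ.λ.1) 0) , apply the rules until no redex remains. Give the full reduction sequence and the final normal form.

  start: (λ.λ.1) (λ.(λ.λ.1) 0)
  [1] λ.λ.(λ.λ.1) 0
  [2] λ.λ.λ.1

Answer: normal form = λ.λ.λ.1  (in 2 steps)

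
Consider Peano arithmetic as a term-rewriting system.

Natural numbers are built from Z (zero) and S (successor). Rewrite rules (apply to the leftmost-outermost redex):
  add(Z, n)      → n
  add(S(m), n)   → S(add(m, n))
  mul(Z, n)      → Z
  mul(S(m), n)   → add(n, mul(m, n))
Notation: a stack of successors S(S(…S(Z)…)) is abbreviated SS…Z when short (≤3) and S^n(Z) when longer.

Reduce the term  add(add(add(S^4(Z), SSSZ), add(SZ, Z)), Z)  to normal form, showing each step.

  start: add(add(add(S^4(Z), SSSZ), add(SZ, Z)), Z)
  step 1: add(add(S(add(SSSZ, SSSZ)), add(SZ, Z)), Z)
  step 2: add(S(add(add(SSSZ, SSSZ), add(SZ, Z))), Z)
  step 3: S(add(add(add(SSSZ, SSSZ), add(SZ, Z)), Z))
  step 4: S(add(add(S(add(SSZ, SSSZ)), add(SZ, Z)), Z))
  step 5: S(add(S(add(add(SSZ, SSSZ), add(SZ, Z))), Z))
  step 6: S(S(add(add(add(SSZ, SSSZ), add(SZ, Z)), Z)))
  step 7: S(S(add(add(S(add(SZ, SSSZ)), add(SZ, Z)), Z)))
  step 8: S(S(add(S(add(add(SZ, SSSZ), add(SZ, Z))), Z)))
  step 9: S(S(S(add(add(add(SZ, SSSZ), add(SZ, Z)), Z))))
  step 10: S(S(S(add(add(S(add(Z, SSSZ)), add(SZ, Z)), Z))))
  step 11: S(S(S(add(S(add(add(Z, SSSZ), add(SZ, Z))), Z))))
  step 12: S(S(S(S(add(add(add(Z, SSSZ), add(SZ, Z)), Z)))))
  step 13: S(S(S(S(add(add(SSSZ, add(SZ, Z)), Z)))))
  step 14: S(S(S(S(add(S(add(SSZ, add(SZ, Z))), Z)))))
  step 15: S(S(S(S(S(add(add(SSZ, add(SZ, Z)), Z))))))
  step 16: S(S(S(S(S(add(S(add(SZ, add(SZ, Z))), Z))))))
  step 17: S(S(S(S(S(S(add(add(SZ, add(SZ, Z)), Z)))))))
  step 18: S(S(S(S(S(S(add(S(add(Z, add(SZ, Z))), Z)))))))
  step 19: S(S(S(S(S(S(S(add(add(Z, add(SZ, Z)), Z))))))))
  step 20: S(S(S(S(S(S(S(add(add(SZ, Z), Z))))))))
  step 21: S(S(S(S(S(S(S(add(S(add(Z, Z)), Z))))))))
  step 22: S(S(S(S(S(S(S(S(add(add(Z, Z), Z)))))))))
  step 23: S(S(S(S(S(S(S(S(add(Z, Z)))))))))
  step 24: S^8(Z)

Answer: normal form = S^8(Z)  (in 24 steps)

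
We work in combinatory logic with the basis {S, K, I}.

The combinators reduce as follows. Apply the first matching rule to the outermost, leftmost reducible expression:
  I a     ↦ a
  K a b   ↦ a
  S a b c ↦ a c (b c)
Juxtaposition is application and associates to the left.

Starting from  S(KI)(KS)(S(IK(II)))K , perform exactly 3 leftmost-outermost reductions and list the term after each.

  start: S(KI)(KS)(S(IK(II)))K
  →1  KI(S(IK(II)))(KS(S(IK(II))))K
  →2  I(KS(S(IK(II))))K
  →3  KS(S(IK(II)))K

Answer: after 3 steps: KS(S(IK(II)))K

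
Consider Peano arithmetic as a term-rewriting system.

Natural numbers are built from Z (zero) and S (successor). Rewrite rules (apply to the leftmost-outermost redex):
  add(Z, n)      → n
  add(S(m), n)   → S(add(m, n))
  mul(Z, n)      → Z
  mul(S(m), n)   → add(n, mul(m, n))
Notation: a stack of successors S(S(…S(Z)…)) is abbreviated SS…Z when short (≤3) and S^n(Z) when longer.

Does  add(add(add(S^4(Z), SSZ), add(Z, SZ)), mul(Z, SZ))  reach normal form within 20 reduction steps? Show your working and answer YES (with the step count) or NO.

Answer: NO — after 20 steps the term is S(S(S(S(S(S(S(add(Z, mul(Z, SZ))))))))), not yet normal

Working:
  start: add(add(add(S^4(Z), SSZ), add(Z, SZ)), mul(Z, SZ))
  step 1: add(add(S(add(SSSZ, SSZ)), add(Z, SZ)), mul(Z, SZ))
  step 2: add(S(add(add(SSSZ, SSZ), add(Z, SZ))), mul(Z, SZ))
  step 3: S(add(add(add(SSSZ, SSZ), add(Z, SZ)), mul(Z, SZ)))
  step 4: S(add(add(S(add(SSZ, SSZ)), add(Z, SZ)), mul(Z, SZ)))
  step 5: S(add(S(add(add(SSZ, SSZ), add(Z, SZ))), mul(Z, SZ)))
  step 6: S(S(add(add(add(SSZ, SSZ), add(Z, SZ)), mul(Z, SZ))))
  step 7: S(S(add(add(S(add(SZ, SSZ)), add(Z, SZ)), mul(Z, SZ))))
  step 8: S(S(add(S(add(add(SZ, SSZ), add(Z, SZ))), mul(Z, SZ))))
  step 9: S(S(S(add(add(add(SZ, SSZ), add(Z, SZ)), mul(Z, SZ)))))
  step 10: S(S(S(add(add(S(add(Z, SSZ)), add(Z, SZ)), mul(Z, SZ)))))
  step 11: S(S(S(add(S(add(add(Z, SSZ), add(Z, SZ))), mul(Z, SZ)))))
  step 12: S(S(S(S(add(add(add(Z, SSZ), add(Z, SZ)), mul(Z, SZ))))))
  step 13: S(S(S(S(add(add(SSZ, add(Z, SZ)), mul(Z, SZ))))))
  step 14: S(S(S(S(add(S(add(SZ, add(Z, SZ))), mul(Z, SZ))))))
  step 15: S(S(S(S(S(add(add(SZ, add(Z, SZ)), mul(Z, SZ)))))))
  step 16: S(S(S(S(S(add(S(add(Z, add(Z, SZ))), mul(Z, SZ)))))))
  step 17: S(S(S(S(S(S(add(add(Z, add(Z, SZ)), mul(Z, SZ))))))))
  step 18: S(S(S(S(S(S(add(add(Z, SZ), mul(Z, SZ))))))))
  step 19: S(S(S(S(S(S(add(SZ, mul(Z, SZ))))))))
  step 20: S(S(S(S(S(S(S(add(Z, mul(Z, SZ)))))))))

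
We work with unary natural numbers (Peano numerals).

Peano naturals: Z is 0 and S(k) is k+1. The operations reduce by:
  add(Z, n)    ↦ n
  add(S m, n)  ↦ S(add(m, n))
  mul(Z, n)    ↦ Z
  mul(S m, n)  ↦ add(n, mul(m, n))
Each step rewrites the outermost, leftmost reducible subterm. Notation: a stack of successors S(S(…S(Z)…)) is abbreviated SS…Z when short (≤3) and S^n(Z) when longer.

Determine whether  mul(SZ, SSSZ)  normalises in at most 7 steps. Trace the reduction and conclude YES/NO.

  start: mul(SZ, SSSZ)
  step 1: add(SSSZ, mul(Z, SSSZ))
  step 2: S(add(SSZ, mul(Z, SSSZ)))
  step 3: S(S(add(SZ, mul(Z, SSSZ))))
  step 4: S(S(S(add(Z, mul(Z, SSSZ)))))
  step 5: S(S(S(mul(Z, SSSZ))))
  step 6: SSSZ

Answer: YES — reaches normal form SSSZ in 6 ≤ 7 steps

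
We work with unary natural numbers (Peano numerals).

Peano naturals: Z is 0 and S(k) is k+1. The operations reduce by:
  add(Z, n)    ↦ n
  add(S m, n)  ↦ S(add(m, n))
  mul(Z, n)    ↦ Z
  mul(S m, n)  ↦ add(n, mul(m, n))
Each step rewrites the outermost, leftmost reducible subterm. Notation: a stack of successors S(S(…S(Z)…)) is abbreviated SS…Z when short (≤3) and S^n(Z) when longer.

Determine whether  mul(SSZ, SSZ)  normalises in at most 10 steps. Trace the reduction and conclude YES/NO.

Answer: YES — reaches normal form S^4(Z) in 9 ≤ 10 steps

Working:
  start: mul(SSZ, SSZ)
  step 1: add(SSZ, mul(SZ, SSZ))
  step 2: S(add(SZ, mul(SZ, SSZ)))
  step 3: S(S(add(Z, mul(SZ, SSZ))))
  step 4: S(S(mul(SZ, SSZ)))
  step 5: S(S(add(SSZ, mul(Z, SSZ))))
  step 6: S(S(S(add(SZ, mul(Z, SSZ)))))
  step 7: S(S(S(S(add(Z, mul(Z, SSZ))))))
  step 8: S(S(S(S(mul(Z, SSZ)))))
  step 9: S^4(Z)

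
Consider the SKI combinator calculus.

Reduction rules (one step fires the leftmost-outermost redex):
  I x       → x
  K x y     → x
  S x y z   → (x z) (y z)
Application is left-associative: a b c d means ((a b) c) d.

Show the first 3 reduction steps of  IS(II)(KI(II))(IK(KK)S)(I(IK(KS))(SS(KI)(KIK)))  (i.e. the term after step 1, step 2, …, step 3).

  start: IS(II)(KI(II))(IK(KK)S)(I(IK(KS))(SS(KI)(KIK)))
  →1  S(II)(KI(II))(IK(KK)S)(I(IK(KS))(SS(KI)(KIK)))
  →2  II(IK(KK)S)(KI(II)(IK(KK)S))(I(IK(KS))(SS(KI)(KIK)))
  →3  I(IK(KK)S)(KI(II)(IK(KK)S))(I(IK(KS))(SS(KI)(KIK)))

Answer: after 3 steps: I(IK(KK)S)(KI(II)(IK(KK)S))(I(IK(KS))(SS(KI)(KIK)))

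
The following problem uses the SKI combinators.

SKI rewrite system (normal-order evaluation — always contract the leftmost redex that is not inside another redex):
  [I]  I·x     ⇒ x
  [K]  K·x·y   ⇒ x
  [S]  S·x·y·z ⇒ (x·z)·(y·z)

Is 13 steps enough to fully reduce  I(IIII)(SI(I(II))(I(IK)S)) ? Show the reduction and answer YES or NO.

  start: I(IIII)(SI(I(II))(I(IK)S))
  [1] IIII(SI(I(II))(I(IK)S))
  [2] III(SI(I(II))(I(IK)S))
  [3] II(SI(I(II))(I(IK)S))
  [4] I(SI(I(II))(I(IK)S))
  [5] SI(I(II))(I(IK)S)
  [6] I(I(IK)S)(I(II)(I(IK)S))
  [7] I(IK)S(I(II)(I(IK)S))
  [8] IKS(I(II)(I(IK)S))
  [9] KS(I(II)(I(IK)S))
  [10] S

Answer: YES — reaches normal form S in 10 ≤ 13 steps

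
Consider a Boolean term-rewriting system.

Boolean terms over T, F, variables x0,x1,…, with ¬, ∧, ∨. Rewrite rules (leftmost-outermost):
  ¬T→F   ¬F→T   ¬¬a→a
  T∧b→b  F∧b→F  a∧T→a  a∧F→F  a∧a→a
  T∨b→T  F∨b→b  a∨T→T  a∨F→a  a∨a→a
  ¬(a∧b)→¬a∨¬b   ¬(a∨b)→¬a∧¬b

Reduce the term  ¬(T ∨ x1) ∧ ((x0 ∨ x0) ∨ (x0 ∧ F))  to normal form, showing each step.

  start: ¬(T ∨ x1) ∧ ((x0 ∨ x0) ∨ (x0 ∧ F))
  step 1: (¬T ∧ ¬x1) ∧ ((x0 ∨ x0) ∨ (x0 ∧ F))
  step 2: (F ∧ ¬x1) ∧ ((x0 ∨ x0) ∨ (x0 ∧ F))
  step 3: F ∧ ((x0 ∨ x0) ∨ (x0 ∧ F))
  step 4: F

Answer: normal form = F  (in 4 steps)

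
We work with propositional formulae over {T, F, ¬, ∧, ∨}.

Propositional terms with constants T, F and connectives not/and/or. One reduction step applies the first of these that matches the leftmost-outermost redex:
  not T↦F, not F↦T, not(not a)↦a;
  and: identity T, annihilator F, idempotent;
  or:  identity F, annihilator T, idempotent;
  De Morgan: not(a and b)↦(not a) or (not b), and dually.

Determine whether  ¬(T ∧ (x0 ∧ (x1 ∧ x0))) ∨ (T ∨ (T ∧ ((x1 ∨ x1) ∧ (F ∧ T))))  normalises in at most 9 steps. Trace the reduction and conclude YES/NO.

Answer: YES — reaches normal form T in 7 ≤ 9 steps

Derivation:
  start: ¬(T ∧ (x0 ∧ (x1 ∧ x0))) ∨ (T ∨ (T ∧ ((x1 ∨ x1) ∧ (F ∧ T))))
  [1] (¬T ∨ ¬(x0 ∧ (x1 ∧ x0))) ∨ (T ∨ (T ∧ ((x1 ∨ x1) ∧ (F ∧ T))))
  [2] (F ∨ ¬(x0 ∧ (x1 ∧ x0))) ∨ (T ∨ (T ∧ ((x1 ∨ x1) ∧ (F ∧ T))))
  [3] ¬(x0 ∧ (x1 ∧ x0)) ∨ (T ∨ (T ∧ ((x1 ∨ x1) ∧ (F ∧ T))))
  [4] (¬x0 ∨ ¬(x1 ∧ x0)) ∨ (T ∨ (T ∧ ((x1 ∨ x1) ∧ (F ∧ T))))
  [5] (¬x0 ∨ (¬x1 ∨ ¬x0)) ∨ (T ∨ (T ∧ ((x1 ∨ x1) ∧ (F ∧ T))))
  [6] (¬x0 ∨ (¬x1 ∨ ¬x0)) ∨ T
  [7] T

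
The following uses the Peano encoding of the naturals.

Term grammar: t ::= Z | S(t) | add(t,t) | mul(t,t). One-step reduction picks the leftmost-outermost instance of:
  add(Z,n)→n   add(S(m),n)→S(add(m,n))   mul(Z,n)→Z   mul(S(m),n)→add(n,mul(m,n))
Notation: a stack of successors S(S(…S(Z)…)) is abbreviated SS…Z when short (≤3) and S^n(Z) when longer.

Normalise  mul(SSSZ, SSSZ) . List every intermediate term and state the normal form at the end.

Answer: normal form = S^9(Z)  (in 16 steps)

Reduction:
  start: mul(SSSZ, SSSZ)
  [1] add(SSSZ, mul(SSZ, SSSZ))
  [2] S(add(SSZ, mul(SSZ, SSSZ)))
  [3] S(S(add(SZ, mul(SSZ, SSSZ))))
  [4] S(S(S(add(Z, mul(SSZ, SSSZ)))))
  [5] S(S(S(mul(SSZ, SSSZ))))
  [6] S(S(S(add(SSSZ, mul(SZ, SSSZ)))))
  [7] S(S(S(S(add(SSZ, mul(SZ, SSSZ))))))
  [8] S(S(S(S(S(add(SZ, mul(SZ, SSSZ)))))))
  [9] S(S(S(S(S(S(add(Z, mul(SZ, SSSZ))))))))
  [10] S(S(S(S(S(S(mul(SZ, SSSZ)))))))
  [11] S(S(S(S(S(S(add(SSSZ, mul(Z, SSSZ))))))))
  [12] S(S(S(S(S(S(S(add(SSZ, mul(Z, SSSZ)))))))))
  [13] S(S(S(S(S(S(S(S(add(SZ, mul(Z, SSSZ))))))))))
  [14] S(S(S(S(S(S(S(S(S(add(Z, mul(Z, SSSZ)))))))))))
  [15] S(S(S(S(S(S(S(S(S(mul(Z, SSSZ))))))))))
  [16] S^9(Z)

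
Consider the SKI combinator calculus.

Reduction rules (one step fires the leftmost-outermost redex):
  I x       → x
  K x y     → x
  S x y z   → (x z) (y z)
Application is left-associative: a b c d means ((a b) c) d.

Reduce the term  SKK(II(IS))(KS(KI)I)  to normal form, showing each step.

Answer: normal form = S(SI)  (in 6 steps)

Working:
  start: SKK(II(IS))(KS(KI)I)
  step 1: K(II(IS))(K(II(IS)))(KS(KI)I)
  step 2: II(IS)(KS(KI)I)
  step 3: I(IS)(KS(KI)I)
  step 4: IS(KS(KI)I)
  step 5: S(KS(KI)I)
  step 6: S(SI)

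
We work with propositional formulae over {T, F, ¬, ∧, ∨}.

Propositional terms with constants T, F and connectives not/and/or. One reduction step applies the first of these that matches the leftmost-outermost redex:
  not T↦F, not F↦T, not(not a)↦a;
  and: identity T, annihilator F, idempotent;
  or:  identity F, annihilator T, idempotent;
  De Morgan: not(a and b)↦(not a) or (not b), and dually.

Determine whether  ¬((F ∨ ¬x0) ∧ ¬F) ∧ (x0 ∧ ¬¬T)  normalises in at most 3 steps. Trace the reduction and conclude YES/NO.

  start: ¬((F ∨ ¬x0) ∧ ¬F) ∧ (x0 ∧ ¬¬T)
  [1] (¬(F ∨ ¬x0) ∨ ¬¬F) ∧ (x0 ∧ ¬¬T)
  [2] ((¬F ∧ ¬¬x0) ∨ ¬¬F) ∧ (x0 ∧ ¬¬T)
  [3] ((T ∧ ¬¬x0) ∨ ¬¬F) ∧ (x0 ∧ ¬¬T)

Answer: NO — after 3 steps the term is ((T ∧ ¬¬x0) ∨ ¬¬F) ∧ (x0 ∧ ¬¬T), not yet normal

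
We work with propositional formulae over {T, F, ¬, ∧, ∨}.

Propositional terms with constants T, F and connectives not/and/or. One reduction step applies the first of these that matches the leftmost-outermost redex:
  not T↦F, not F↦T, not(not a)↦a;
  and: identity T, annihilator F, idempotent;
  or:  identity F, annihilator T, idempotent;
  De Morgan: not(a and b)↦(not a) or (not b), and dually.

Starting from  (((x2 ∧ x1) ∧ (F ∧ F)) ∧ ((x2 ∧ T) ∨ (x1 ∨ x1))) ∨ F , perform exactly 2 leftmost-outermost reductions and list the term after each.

  start: (((x2 ∧ x1) ∧ (F ∧ F)) ∧ ((x2 ∧ T) ∨ (x1 ∨ x1))) ∨ F
  →1  ((x2 ∧ x1) ∧ (F ∧ F)) ∧ ((x2 ∧ T) ∨ (x1 ∨ x1))
  →2  ((x2 ∧ x1) ∧ F) ∧ ((x2 ∧ T) ∨ (x1 ∨ x1))

Answer: after 2 steps: ((x2 ∧ x1) ∧ F) ∧ ((x2 ∧ T) ∨ (x1 ∨ x1))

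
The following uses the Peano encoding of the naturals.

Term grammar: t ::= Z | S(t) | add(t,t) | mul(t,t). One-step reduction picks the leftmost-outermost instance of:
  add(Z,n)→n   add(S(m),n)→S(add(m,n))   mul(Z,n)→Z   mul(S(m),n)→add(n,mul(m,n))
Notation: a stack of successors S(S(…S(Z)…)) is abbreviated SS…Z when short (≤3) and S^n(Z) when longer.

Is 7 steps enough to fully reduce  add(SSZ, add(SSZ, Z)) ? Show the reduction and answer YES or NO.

Answer: YES — reaches normal form S^4(Z) in 6 ≤ 7 steps

Derivation:
  start: add(SSZ, add(SSZ, Z))
  →1  S(add(SZ, add(SSZ, Z)))
  →2  S(S(add(Z, add(SSZ, Z))))
  →3  S(S(add(SSZ, Z)))
  →4  S(S(S(add(SZ, Z))))
  →5  S(S(S(S(add(Z, Z)))))
  →6  S^4(Z)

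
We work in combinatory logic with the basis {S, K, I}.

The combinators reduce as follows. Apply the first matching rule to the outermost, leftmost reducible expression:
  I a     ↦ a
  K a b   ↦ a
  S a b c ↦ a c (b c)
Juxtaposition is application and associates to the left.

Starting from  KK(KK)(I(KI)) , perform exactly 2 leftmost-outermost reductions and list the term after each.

  start: KK(KK)(I(KI))
  step 1: K(I(KI))
  step 2: K(KI)

Answer: after 2 steps: K(KI)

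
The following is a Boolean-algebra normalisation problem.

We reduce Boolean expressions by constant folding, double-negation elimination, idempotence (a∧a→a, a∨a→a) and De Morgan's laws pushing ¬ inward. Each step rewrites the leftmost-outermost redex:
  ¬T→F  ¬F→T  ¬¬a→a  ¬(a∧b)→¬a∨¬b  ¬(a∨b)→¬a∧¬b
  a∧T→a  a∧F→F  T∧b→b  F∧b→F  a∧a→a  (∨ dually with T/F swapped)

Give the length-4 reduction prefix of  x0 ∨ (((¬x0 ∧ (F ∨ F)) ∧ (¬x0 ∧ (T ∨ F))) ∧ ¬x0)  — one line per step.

Answer: after 4 steps: x0 ∨ F

Reduction:
  start: x0 ∨ (((¬x0 ∧ (F ∨ F)) ∧ (¬x0 ∧ (T ∨ F))) ∧ ¬x0)
  →1  x0 ∨ (((¬x0 ∧ F) ∧ (¬x0 ∧ (T ∨ F))) ∧ ¬x0)
  →2  x0 ∨ ((F ∧ (¬x0 ∧ (T ∨ F))) ∧ ¬x0)
  →3  x0 ∨ (F ∧ ¬x0)
  →4  x0 ∨ F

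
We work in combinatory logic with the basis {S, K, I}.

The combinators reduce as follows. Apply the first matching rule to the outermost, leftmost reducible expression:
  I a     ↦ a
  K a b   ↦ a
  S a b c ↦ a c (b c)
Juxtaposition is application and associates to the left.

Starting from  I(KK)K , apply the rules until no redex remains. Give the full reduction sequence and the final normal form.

  start: I(KK)K
  [1] KKK
  [2] K

Answer: normal form = K  (in 2 steps)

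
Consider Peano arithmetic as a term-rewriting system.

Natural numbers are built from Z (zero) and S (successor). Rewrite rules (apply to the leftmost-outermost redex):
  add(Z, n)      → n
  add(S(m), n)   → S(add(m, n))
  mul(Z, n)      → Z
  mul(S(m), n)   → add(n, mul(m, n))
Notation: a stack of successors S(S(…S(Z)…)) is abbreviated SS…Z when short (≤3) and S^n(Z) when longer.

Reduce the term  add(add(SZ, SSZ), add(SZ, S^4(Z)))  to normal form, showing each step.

Answer: normal form = S^8(Z)  (in 8 steps)

Working:
  start: add(add(SZ, SSZ), add(SZ, S^4(Z)))
  step 1: add(S(add(Z, SSZ)), add(SZ, S^4(Z)))
  step 2: S(add(add(Z, SSZ), add(SZ, S^4(Z))))
  step 3: S(add(SSZ, add(SZ, S^4(Z))))
  step 4: S(S(add(SZ, add(SZ, S^4(Z)))))
  step 5: S(S(S(add(Z, add(SZ, S^4(Z))))))
  step 6: S(S(S(add(SZ, S^4(Z)))))
  step 7: S(S(S(S(add(Z, S^4(Z))))))
  step 8: S^8(Z)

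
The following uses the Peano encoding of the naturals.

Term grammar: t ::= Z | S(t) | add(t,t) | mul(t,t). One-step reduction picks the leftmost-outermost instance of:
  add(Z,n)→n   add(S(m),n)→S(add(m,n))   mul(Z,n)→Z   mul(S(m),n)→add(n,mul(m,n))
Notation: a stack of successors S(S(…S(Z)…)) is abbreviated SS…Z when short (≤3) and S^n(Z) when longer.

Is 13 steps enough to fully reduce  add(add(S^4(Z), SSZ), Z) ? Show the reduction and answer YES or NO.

Answer: YES — reaches normal form S^6(Z) in 12 ≤ 13 steps

Working:
  start: add(add(S^4(Z), SSZ), Z)
  [1] add(S(add(SSSZ, SSZ)), Z)
  [2] S(add(add(SSSZ, SSZ), Z))
  [3] S(add(S(add(SSZ, SSZ)), Z))
  [4] S(S(add(add(SSZ, SSZ), Z)))
  [5] S(S(add(S(add(SZ, SSZ)), Z)))
  [6] S(S(S(add(add(SZ, SSZ), Z))))
  [7] S(S(S(add(S(add(Z, SSZ)), Z))))
  [8] S(S(S(S(add(add(Z, SSZ), Z)))))
  [9] S(S(S(S(add(SSZ, Z)))))
  [10] S(S(S(S(S(add(SZ, Z))))))
  [11] S(S(S(S(S(S(add(Z, Z)))))))
  [12] S^6(Z)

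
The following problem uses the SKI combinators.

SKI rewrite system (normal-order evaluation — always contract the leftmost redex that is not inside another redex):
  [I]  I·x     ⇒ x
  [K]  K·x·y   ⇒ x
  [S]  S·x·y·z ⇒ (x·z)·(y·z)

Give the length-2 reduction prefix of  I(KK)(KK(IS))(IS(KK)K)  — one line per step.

  start: I(KK)(KK(IS))(IS(KK)K)
  [1] KK(KK(IS))(IS(KK)K)
  [2] K(IS(KK)K)

Answer: after 2 steps: K(IS(KK)K)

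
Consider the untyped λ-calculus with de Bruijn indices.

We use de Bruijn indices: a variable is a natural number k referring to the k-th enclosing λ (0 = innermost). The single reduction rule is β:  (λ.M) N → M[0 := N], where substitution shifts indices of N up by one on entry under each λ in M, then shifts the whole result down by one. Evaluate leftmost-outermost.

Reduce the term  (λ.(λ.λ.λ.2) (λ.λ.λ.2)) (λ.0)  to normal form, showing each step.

Answer: normal form = λ.λ.λ.λ.λ.2  (in 2 steps)

Derivation:
  start: (λ.(λ.λ.λ.2) (λ.λ.λ.2)) (λ.0)
  step 1: (λ.λ.λ.2) (λ.λ.λ.2)
  step 2: λ.λ.λ.λ.λ.2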